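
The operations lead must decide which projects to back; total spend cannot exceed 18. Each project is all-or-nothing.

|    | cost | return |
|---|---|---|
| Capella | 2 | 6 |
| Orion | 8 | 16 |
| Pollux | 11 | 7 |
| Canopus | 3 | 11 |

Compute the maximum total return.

This is an integer program with binary decision variables.
Take Capella, Orion, and Canopus: cost 2 + 8 + 3 = 13 ≤ 18, return 6 + 16 + 11 = 33.
No other feasible combination does better.

33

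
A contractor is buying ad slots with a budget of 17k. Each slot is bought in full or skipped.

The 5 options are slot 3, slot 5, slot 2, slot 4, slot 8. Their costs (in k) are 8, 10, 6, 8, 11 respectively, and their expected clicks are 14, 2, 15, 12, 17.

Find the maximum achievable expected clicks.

This is a 0-1 knapsack instance.
Allowing fractional choices, the relaxed optimum would be about 33.6, but ad slots are indivisible.
slot 3 + slot 2: cost 8 + 6 = 14 ≤ 17, expected clicks 14 + 15 = 29.
slot 2 + slot 8: cost 6 + 11 = 17 ≤ 17, expected clicks 15 + 17 = 32.
Best is slot 2 and slot 8 with total expected clicks 32.

32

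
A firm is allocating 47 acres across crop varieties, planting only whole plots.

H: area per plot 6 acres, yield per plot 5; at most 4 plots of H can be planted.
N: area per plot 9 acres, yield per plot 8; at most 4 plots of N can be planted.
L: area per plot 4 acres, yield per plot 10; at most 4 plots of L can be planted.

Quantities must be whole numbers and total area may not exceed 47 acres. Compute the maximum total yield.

66

This is a bounded integer knapsack.
L has the best ratio (10/4); taking only L gives at most 4×10 = 40 (stopped by the supply cap of 4).
Mixing does better — 2×H, 2×N, and 4×L: area 46 ≤ 47, yield 2·5 + 2·8 + 4·10 = 66.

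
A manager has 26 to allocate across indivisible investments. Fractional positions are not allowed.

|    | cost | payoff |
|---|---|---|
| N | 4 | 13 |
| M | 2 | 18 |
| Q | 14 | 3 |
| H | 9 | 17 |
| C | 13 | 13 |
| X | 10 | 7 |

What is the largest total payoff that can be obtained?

55

Allowing fractional choices, the relaxed optimum would be about 59.0, but investments are indivisible.
N + M + H: cost 4 + 2 + 9 = 15 ≤ 26, payoff 13 + 18 + 17 = 48.
N + M + H + X: cost 4 + 2 + 9 + 10 = 25 ≤ 26, payoff 13 + 18 + 17 + 7 = 55.
M + H + C: cost 2 + 9 + 13 = 24 ≤ 26, payoff 18 + 17 + 13 = 48.
Best is N, M, H, and X with total payoff 55.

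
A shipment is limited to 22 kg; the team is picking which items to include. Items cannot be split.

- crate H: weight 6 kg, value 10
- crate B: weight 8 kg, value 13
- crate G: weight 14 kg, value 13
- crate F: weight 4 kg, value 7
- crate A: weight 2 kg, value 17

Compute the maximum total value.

Take crate H, crate B, crate F, and crate A: weight 6 + 8 + 4 + 2 = 20 ≤ 22, value 10 + 13 + 7 + 17 = 47.
No other feasible combination does better.

47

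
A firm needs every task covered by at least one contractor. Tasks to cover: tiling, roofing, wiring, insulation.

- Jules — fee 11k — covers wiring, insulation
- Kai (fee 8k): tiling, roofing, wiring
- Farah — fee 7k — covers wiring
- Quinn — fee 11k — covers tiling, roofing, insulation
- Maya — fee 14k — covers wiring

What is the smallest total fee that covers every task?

The greedy cost-per-new-task heuristic would pick Kai and Jules for 19, but a cheaper cover exists.
Choose Farah and Quinn: together they cover tiling, roofing, wiring, insulation — every task.
Total fee: 7 + 11 = 18.
No cover costs less than 18.

18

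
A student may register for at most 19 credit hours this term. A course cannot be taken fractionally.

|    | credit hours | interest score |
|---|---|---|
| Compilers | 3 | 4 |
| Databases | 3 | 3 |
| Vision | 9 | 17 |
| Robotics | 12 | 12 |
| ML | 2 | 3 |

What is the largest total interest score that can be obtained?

This is a 0-1 knapsack instance.
Compilers + Vision + ML: credit hours 3 + 9 + 2 = 14 ≤ 19, interest score 4 + 17 + 3 = 24.
Compilers + Databases + Vision + ML: credit hours 3 + 3 + 9 + 2 = 17 ≤ 19, interest score 4 + 3 + 17 + 3 = 27.
Best is Compilers, Databases, Vision, and ML with total interest score 27.

27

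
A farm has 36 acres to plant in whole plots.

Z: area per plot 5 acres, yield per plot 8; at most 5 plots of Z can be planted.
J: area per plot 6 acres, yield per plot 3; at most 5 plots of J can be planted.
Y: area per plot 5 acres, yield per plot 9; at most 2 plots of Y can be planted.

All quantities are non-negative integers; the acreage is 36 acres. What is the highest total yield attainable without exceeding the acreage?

58

This is a bounded integer knapsack.
Take 5×Z and 2×Y: area 35 ≤ 36, yield 5·8 + 2·9 = 58.
Y has the best ratio (9/5) and is taken to its limit of 2; remaining capacity is filled optimally with the others.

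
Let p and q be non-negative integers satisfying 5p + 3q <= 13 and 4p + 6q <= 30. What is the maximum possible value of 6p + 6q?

24

Relaxing integrality, the LP optimum is 26.00 at (p,q) = (0, 4.33), which is not an integer point.
(p,q)=(0,4) is feasible, giving 24.
(p,q)=(0,3) is feasible, giving 18.
No feasible integer point exceeds 24.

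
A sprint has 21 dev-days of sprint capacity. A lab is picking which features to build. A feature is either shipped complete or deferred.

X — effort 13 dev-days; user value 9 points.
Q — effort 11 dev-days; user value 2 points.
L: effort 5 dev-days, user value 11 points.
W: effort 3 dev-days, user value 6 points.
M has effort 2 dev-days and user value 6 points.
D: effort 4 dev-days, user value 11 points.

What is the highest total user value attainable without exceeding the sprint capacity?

34

This is a 0-1 knapsack instance.
Take L, W, M, and D: effort 5 + 3 + 2 + 4 = 14 ≤ 21, user value 11 + 6 + 6 + 11 = 34.
No other feasible combination does better.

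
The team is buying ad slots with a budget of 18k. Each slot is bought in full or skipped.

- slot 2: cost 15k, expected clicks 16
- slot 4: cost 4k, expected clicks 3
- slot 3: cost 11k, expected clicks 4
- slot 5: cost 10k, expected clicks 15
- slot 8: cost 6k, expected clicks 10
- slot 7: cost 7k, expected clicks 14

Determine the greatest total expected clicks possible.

Take slot 5 and slot 7: cost 10 + 7 = 17 ≤ 18, expected clicks 15 + 14 = 29.
No other feasible combination does better.

29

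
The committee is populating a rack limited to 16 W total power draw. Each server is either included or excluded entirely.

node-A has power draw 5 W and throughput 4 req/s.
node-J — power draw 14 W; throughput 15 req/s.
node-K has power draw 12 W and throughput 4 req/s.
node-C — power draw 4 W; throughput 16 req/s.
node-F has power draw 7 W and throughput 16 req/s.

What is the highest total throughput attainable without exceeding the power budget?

node-C + node-F: power draw 4 + 7 = 11 ≤ 16, throughput 16 + 16 = 32.
node-A + node-C + node-F: power draw 5 + 4 + 7 = 16 ≤ 16, throughput 4 + 16 + 16 = 36.
node-A + node-C: power draw 5 + 4 = 9 ≤ 16, throughput 4 + 16 = 20.
Best is node-A, node-C, and node-F with total throughput 36.

36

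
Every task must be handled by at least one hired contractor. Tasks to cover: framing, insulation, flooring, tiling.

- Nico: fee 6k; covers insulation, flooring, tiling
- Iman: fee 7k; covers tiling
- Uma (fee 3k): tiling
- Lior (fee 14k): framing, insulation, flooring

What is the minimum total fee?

This is an integer covering problem.
The greedy cost-per-new-task heuristic would pick Nico and Lior for 20, but a cheaper cover exists.
Choose Uma and Lior: together they cover framing, insulation, flooring, tiling — every task.
Total fee: 3 + 14 = 17.
No cover costs less than 17.

17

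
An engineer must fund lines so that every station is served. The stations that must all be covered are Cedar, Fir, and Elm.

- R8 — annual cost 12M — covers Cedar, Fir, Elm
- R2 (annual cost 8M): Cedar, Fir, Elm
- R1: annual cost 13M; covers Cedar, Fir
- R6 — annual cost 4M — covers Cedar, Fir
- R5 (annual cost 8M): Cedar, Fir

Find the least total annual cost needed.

8

The greedy cost-per-new-station heuristic would pick R6 and R2 for 12, but a cheaper cover exists.
R2 alone covers Cedar, Fir, Elm — every station.
Total annual cost: 8.
No cover costs less than 8.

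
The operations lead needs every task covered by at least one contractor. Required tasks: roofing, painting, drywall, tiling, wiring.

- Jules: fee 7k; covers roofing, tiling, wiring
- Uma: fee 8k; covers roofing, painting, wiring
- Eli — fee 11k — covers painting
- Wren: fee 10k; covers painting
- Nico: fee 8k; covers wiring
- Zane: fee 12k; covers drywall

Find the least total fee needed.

Choose Jules, Uma, and Zane: together they cover roofing, painting, drywall, tiling, wiring — every task.
Total fee: 7 + 8 + 12 = 27.
No cover costs less than 27.

27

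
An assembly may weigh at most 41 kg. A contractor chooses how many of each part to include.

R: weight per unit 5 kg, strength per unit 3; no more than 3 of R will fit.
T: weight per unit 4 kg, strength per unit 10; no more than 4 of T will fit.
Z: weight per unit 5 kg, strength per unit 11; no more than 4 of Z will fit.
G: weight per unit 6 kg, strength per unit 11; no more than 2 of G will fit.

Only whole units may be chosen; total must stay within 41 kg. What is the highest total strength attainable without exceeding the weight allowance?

87

T has the best ratio (10/4); taking only T gives at most 4×10 = 40 (stopped by the supply cap of 4).
Mixing does better — 1×R, 4×T, and 4×Z: weight 41 ≤ 41, strength 1·3 + 4·10 + 4·11 = 87.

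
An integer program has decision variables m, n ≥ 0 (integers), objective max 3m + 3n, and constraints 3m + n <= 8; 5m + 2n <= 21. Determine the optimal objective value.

24

(m,n)=(0,8) is feasible, giving 24.
(m,n)=(0,7) is feasible, giving 21.
Maximum is 24 at (m,n)=(0,8).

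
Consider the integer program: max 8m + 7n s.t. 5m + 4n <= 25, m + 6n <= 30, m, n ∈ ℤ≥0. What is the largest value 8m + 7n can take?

Relaxing integrality, the LP optimum is 42.88 at (m,n) = (1.15, 4.81), which is not an integer point.
(m,n)=(5,0): 5·5+4·0=25≤25, 1·5+6·0=5≤30, objective 40.
(m,n)=(4,1): 5·4+4·1=24≤25, 1·4+6·1=10≤30, objective 39.
(m,n)=(2,3): 5·2+4·3=22≤25, 1·2+6·3=20≤30, objective 37.
(m,n)=(1,4): 5·1+4·4=21≤25, 1·1+6·4=25≤30, objective 36.
No feasible integer point exceeds 40.

40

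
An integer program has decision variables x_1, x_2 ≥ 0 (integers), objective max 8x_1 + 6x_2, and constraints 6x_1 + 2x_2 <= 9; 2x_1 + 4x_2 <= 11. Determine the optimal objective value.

Relaxing integrality, the LP optimum is 20.00 at (x_1,x_2) = (0.7, 2.4), which is not an integer point.
(x_1,x_2)=(1,1): 6·1+2·1=8≤9, 2·1+4·1=6≤11, objective 14.
(x_1,x_2)=(0,2): 6·0+2·2=4≤9, 2·0+4·2=8≤11, objective 12.
The best lattice point is (1,1), giving 14.

14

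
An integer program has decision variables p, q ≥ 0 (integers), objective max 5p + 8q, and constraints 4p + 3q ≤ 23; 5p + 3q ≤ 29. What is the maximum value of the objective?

56

The continuous relaxation peaks at (0, 7.67) with value 61.33; rounding to a feasible lattice point costs some objective.
(p,q)=(0,7): 4·0+3·7=21≤23, 5·0+3·7=21≤29, objective 56.
(p,q)=(1,6): 4·1+3·6=22≤23, 5·1+3·6=23≤29, objective 53.
(p,q)=(0,6): 4·0+3·6=18≤23, 5·0+3·6=18≤29, objective 48.
The best lattice point is (0,7), giving 56.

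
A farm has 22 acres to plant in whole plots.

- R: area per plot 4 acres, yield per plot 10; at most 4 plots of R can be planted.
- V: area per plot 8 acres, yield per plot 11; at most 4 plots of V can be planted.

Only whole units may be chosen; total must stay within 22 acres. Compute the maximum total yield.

Take 3×R and 1×V: area 20 ≤ 22, yield 3·10 + 1·11 = 41.
No other integer combination yields more.

41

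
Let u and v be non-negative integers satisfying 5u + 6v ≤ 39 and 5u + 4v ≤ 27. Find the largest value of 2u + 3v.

Relaxing integrality, the LP optimum is 19.50 at (u,v) = (0, 6.5), which is not an integer point.
(u,v)=(0,6): 5·0+6·6=36≤39, 5·0+4·6=24≤27, objective 18.
(u,v)=(1,5): 5·1+6·5=35≤39, 5·1+4·5=25≤27, objective 17.
The best lattice point is (0,6), giving 18.

18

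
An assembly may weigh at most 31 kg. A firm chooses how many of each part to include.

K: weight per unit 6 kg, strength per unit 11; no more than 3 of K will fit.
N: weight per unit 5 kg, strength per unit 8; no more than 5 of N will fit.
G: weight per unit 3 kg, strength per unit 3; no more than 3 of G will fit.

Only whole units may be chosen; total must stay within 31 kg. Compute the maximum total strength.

K has the best ratio (11/6); taking only K gives at most 3×11 = 33 (stopped by the supply cap of 3).
Mixing does better — 3×K, 2×N, and 1×G: weight 31 ≤ 31, strength 3·11 + 2·8 + 1·3 = 52.

52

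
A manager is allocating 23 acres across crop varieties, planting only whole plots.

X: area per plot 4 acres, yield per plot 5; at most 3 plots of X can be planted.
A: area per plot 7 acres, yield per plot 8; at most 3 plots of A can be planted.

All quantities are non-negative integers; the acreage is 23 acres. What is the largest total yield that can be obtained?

Take 2×X and 2×A: area 22 ≤ 23, yield 2·5 + 2·8 = 26.
No other integer combination yields more.

26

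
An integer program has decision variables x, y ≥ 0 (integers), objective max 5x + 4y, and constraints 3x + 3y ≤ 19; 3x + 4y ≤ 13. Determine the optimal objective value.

20

The continuous relaxation peaks at (4.33, 0) with value 21.67; rounding to a feasible lattice point costs some objective.
(x,y)=(4,0): 3·4+3·0=12≤19, 3·4+4·0=12≤13, objective 20.
(x,y)=(3,1): 3·3+3·1=12≤19, 3·3+4·1=13≤13, objective 19.
(x,y)=(3,0): 3·3+3·0=9≤19, 3·3+4·0=9≤13, objective 15.
Maximum is 20 at (x,y)=(4,0).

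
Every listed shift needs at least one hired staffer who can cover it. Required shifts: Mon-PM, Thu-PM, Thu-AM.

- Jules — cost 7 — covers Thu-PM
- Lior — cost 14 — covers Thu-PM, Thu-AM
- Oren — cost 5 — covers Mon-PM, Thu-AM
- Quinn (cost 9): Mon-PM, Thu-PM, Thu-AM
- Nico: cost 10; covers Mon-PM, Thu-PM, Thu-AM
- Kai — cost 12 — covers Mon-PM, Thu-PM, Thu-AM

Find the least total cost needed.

This is an integer covering problem.
The greedy cost-per-new-shift heuristic would pick Oren and Jules for 12, but a cheaper cover exists.
Quinn alone covers Mon-PM, Thu-PM, Thu-AM — every shift.
Total cost: 9.
No cover costs less than 9.

9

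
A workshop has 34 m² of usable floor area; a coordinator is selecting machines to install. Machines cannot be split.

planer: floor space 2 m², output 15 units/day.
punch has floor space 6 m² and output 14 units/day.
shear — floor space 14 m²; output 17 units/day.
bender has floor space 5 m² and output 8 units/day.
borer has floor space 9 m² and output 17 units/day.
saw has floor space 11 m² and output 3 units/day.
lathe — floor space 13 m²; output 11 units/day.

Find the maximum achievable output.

Allowing fractional choices, the relaxed optimum would be about 68.6, but machines are indivisible.
planer + punch + shear + borer: floor space 2 + 6 + 14 + 9 = 31 ≤ 34, output 15 + 14 + 17 + 17 = 63.
planer + punch + borer + lathe: floor space 2 + 6 + 9 + 13 = 30 ≤ 34, output 15 + 14 + 17 + 11 = 57.
planer + shear + bender + borer: floor space 2 + 14 + 5 + 9 = 30 ≤ 34, output 15 + 17 + 8 + 17 = 57.
Best is planer, punch, shear, and borer with total output 63.

63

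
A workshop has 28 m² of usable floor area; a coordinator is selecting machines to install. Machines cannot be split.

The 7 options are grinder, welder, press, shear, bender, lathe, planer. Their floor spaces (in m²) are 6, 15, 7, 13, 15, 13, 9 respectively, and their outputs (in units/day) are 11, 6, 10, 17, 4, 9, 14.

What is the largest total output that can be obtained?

42

This is a 0-1 knapsack instance.
Take grinder, shear, and planer: floor space 6 + 13 + 9 = 28 ≤ 28, output 11 + 17 + 14 = 42.
No other feasible combination does better.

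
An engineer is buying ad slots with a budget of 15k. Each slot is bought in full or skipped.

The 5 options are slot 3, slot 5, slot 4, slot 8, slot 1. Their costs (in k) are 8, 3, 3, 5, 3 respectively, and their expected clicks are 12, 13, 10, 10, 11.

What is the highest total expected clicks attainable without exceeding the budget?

44

Allowing fractional choices, the relaxed optimum would be about 45.5, but ad slots are indivisible.
slot 3 + slot 5 + slot 4: cost 8 + 3 + 3 = 14 ≤ 15, expected clicks 12 + 13 + 10 = 35.
slot 5 + slot 4 + slot 8 + slot 1: cost 3 + 3 + 5 + 3 = 14 ≤ 15, expected clicks 13 + 10 + 10 + 11 = 44.
slot 3 + slot 5 + slot 1: cost 8 + 3 + 3 = 14 ≤ 15, expected clicks 12 + 13 + 11 = 36.
Best is slot 5, slot 4, slot 8, and slot 1 with total expected clicks 44.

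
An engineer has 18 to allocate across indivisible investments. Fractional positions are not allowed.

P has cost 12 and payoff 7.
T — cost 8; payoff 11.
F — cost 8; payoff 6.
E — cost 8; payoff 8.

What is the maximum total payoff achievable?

19

Allowing fractional choices, the relaxed optimum would be about 20.5, but investments are indivisible.
T + E: cost 8 + 8 = 16 ≤ 18, payoff 11 + 8 = 19.
T + F: cost 8 + 8 = 16 ≤ 18, payoff 11 + 6 = 17.
Best is T and E with total payoff 19.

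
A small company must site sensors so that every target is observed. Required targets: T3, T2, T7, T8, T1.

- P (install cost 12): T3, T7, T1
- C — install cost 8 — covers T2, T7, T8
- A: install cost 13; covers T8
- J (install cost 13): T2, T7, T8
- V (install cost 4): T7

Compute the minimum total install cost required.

20

This is a weighted set-cover instance.
Choose P and C: together they cover T3, T2, T7, T8, T1 — every target.
Total install cost: 12 + 8 = 20.
No cover costs less than 20.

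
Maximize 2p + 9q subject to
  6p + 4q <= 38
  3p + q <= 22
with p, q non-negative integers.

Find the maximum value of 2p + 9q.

81

(p,q)=(0,9) is feasible, giving 81.
(p,q)=(1,8) is feasible, giving 74.
(p,q)=(0,8) is feasible, giving 72.
Maximum is 81 at (p,q)=(0,9).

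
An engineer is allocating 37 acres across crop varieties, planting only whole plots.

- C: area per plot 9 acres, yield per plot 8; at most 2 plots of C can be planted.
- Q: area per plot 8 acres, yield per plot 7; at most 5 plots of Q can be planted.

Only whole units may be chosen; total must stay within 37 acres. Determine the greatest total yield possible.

2×C and 2×Q: area 34 ≤ 37, yield 2·8 + 2·7 = 30.
1×C and 3×Q: area 33 ≤ 37, yield 1·8 + 3·7 = 29.
Best is 30.

30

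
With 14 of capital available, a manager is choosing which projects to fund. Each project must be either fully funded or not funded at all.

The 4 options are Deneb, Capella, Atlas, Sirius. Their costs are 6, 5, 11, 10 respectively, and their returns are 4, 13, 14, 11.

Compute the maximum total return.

17

Deneb + Capella: cost 6 + 5 = 11 ≤ 14, return 4 + 13 = 17.
Atlas: cost 11 ≤ 14, return 14.
Best is Deneb and Capella with total return 17.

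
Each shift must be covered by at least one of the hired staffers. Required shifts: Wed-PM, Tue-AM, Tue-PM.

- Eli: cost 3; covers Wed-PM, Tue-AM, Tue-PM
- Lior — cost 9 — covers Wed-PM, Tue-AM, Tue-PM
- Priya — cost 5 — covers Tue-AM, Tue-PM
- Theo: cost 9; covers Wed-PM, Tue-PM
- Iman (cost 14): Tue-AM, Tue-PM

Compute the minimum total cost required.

This is an integer covering problem.
Eli alone covers Wed-PM, Tue-AM, Tue-PM — every shift.
Total cost: 3.
No cover costs less than 3.

3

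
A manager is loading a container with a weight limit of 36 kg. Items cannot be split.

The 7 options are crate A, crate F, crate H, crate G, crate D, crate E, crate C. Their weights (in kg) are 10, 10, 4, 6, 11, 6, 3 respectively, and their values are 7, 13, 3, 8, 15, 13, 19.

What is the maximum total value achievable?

crate F + crate H + crate D + crate E + crate C: weight 10 + 4 + 11 + 6 + 3 = 34 ≤ 36, value 13 + 3 + 15 + 13 + 19 = 63.
crate A + crate G + crate D + crate E + crate C: weight 10 + 6 + 11 + 6 + 3 = 36 ≤ 36, value 7 + 8 + 15 + 13 + 19 = 62.
crate F + crate G + crate D + crate E + crate C: weight 10 + 6 + 11 + 6 + 3 = 36 ≤ 36, value 13 + 8 + 15 + 13 + 19 = 68.
Best is crate F, crate G, crate D, crate E, and crate C with total value 68.

68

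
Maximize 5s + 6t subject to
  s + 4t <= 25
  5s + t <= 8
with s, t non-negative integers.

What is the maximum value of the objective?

36

(s,t)=(0,6) is feasible, giving 36.
(s,t)=(0,5) is feasible, giving 30.
Maximum is 36 at (s,t)=(0,6).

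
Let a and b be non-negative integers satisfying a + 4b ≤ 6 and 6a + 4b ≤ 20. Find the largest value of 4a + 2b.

12

(a,b)=(3,0): 1·3+4·0=3≤6, 6·3+4·0=18≤20, objective 12.
(a,b)=(2,1): 1·2+4·1=6≤6, 6·2+4·1=16≤20, objective 10.
The best lattice point is (3,0), giving 12.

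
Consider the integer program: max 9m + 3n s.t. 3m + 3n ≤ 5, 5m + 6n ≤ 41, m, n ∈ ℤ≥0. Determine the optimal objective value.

The continuous relaxation peaks at (1.67, 0) with value 15.00; rounding to a feasible lattice point costs some objective.
(m,n)=(1,0): 3·1+3·0=3≤5, 5·1+6·0=5≤41, objective 9.
(m,n)=(0,1): 3·0+3·1=3≤5, 5·0+6·1=6≤41, objective 3.
No feasible integer point exceeds 9.

9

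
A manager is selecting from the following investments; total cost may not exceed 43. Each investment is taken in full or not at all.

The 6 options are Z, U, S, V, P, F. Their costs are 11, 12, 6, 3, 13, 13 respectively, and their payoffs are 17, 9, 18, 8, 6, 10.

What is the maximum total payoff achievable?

54

Allowing fractional choices, the relaxed optimum would be about 60.5, but investments are indivisible.
Z + U + S + F: cost 11 + 12 + 6 + 13 = 42 ≤ 43, payoff 17 + 9 + 18 + 10 = 54.
Z + S + V + F: cost 11 + 6 + 3 + 13 = 33 ≤ 43, payoff 17 + 18 + 8 + 10 = 53.
Best is Z, U, S, and F with total payoff 54.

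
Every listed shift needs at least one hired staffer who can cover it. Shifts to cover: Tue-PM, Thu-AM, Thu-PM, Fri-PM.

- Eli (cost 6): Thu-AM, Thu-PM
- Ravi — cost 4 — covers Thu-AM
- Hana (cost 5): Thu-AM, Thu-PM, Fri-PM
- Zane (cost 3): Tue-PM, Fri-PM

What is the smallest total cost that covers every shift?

Choose Hana and Zane: together they cover Tue-PM, Thu-AM, Thu-PM, Fri-PM — every shift.
Total cost: 5 + 3 = 8.

8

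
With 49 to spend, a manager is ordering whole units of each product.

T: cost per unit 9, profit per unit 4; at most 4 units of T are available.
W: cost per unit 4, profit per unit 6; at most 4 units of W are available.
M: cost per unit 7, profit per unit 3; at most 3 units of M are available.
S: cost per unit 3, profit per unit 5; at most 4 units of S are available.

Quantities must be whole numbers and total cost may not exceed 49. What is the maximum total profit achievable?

This is a bounded integer knapsack.
4×W, 3×M, and 4×S: cost 49 ≤ 49, profit 4·6 + 3·3 + 4·5 = 53.
2×T, 4×W, and 4×S: cost 46 ≤ 49, profit 2·4 + 4·6 + 4·5 = 52.
Best is 53.

53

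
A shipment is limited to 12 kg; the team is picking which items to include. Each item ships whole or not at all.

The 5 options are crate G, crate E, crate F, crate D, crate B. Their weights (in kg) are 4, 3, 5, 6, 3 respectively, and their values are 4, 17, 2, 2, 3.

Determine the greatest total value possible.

Allowing fractional choices, the relaxed optimum would be about 24.8, but items are indivisible.
crate G + crate E + crate B: weight 4 + 3 + 3 = 10 ≤ 12, value 4 + 17 + 3 = 24.
crate E + crate F + crate B: weight 3 + 5 + 3 = 11 ≤ 12, value 17 + 2 + 3 = 22.
crate G + crate E + crate F: weight 4 + 3 + 5 = 12 ≤ 12, value 4 + 17 + 2 = 23.
Best is crate G, crate E, and crate B with total value 24.

24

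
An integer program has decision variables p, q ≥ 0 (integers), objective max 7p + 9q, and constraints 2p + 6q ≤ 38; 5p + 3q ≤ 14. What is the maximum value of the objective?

(p,q)=(0,4) is feasible, giving 36.
(p,q)=(1,3) is feasible, giving 34.
(p,q)=(0,3) is feasible, giving 27.
The best lattice point is (0,4), giving 36.

36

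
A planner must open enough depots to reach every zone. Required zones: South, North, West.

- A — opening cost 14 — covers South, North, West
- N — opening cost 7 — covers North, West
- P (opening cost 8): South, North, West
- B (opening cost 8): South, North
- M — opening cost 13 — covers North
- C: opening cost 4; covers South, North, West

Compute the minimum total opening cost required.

4

C alone covers South, North, West — every zone.
Total opening cost: 4.
No cover costs less than 4.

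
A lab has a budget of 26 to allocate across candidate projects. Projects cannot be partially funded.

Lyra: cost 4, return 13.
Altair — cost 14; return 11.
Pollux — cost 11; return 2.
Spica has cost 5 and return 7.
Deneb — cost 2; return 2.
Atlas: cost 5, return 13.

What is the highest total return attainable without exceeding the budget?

Lyra + Altair + Deneb + Atlas: cost 4 + 14 + 2 + 5 = 25 ≤ 26, return 13 + 11 + 2 + 13 = 39.
Lyra + Altair + Atlas: cost 4 + 14 + 5 = 23 ≤ 26, return 13 + 11 + 13 = 37.
Lyra + Spica + Deneb + Atlas: cost 4 + 5 + 2 + 5 = 16 ≤ 26, return 13 + 7 + 2 + 13 = 35.
Best is Lyra, Altair, Deneb, and Atlas with total return 39.

39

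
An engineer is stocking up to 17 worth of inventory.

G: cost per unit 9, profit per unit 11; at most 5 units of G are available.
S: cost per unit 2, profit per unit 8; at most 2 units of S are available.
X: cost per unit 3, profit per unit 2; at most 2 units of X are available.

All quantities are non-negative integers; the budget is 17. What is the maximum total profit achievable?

29

This is a bounded integer knapsack.
Take 1×G, 2×S, and 1×X: cost 16 ≤ 17, profit 1·11 + 2·8 + 1·2 = 29.
S has the best ratio (8/2) and is taken to its limit of 2; remaining capacity is filled optimally with the others.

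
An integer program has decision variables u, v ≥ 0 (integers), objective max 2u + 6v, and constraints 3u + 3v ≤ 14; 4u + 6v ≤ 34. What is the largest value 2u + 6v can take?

The continuous relaxation peaks at (0, 4.67) with value 28.00; rounding to a feasible lattice point costs some objective.
(u,v)=(0,4): 3·0+3·4=12≤14, 4·0+6·4=24≤34, objective 24.
(u,v)=(1,3): 3·1+3·3=12≤14, 4·1+6·3=22≤34, objective 20.
(u,v)=(0,3): 3·0+3·3=9≤14, 4·0+6·3=18≤34, objective 18.
Maximum is 24 at (u,v)=(0,4).

24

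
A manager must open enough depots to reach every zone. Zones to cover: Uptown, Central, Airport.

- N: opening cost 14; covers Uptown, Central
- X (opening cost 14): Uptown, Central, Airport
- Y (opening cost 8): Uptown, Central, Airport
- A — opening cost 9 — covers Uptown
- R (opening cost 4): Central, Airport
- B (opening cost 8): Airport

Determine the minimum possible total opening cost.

8

The greedy cost-per-new-zone heuristic would pick R and Y for 12, but a cheaper cover exists.
Y alone covers Uptown, Central, Airport — every zone.
Total opening cost: 8.
No cover costs less than 8.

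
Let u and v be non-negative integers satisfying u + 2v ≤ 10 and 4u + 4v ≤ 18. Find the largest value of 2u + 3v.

12

The continuous relaxation peaks at (0, 4.5) with value 13.50; rounding to a feasible lattice point costs some objective.
(u,v)=(0,4): 1·0+2·4=8≤10, 4·0+4·4=16≤18, objective 12.
(u,v)=(1,3): 1·1+2·3=7≤10, 4·1+4·3=16≤18, objective 11.
(u,v)=(0,3): 1·0+2·3=6≤10, 4·0+4·3=12≤18, objective 9.
Maximum is 12 at (u,v)=(0,4).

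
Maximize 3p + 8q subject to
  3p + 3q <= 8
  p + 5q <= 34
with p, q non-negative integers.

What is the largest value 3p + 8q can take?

16

(p,q)=(0,2): 3·0+3·2=6≤8, 1·0+5·2=10≤34, objective 16.
(p,q)=(1,1): 3·1+3·1=6≤8, 1·1+5·1=6≤34, objective 11.
(p,q)=(0,1): 3·0+3·1=3≤8, 1·0+5·1=5≤34, objective 8.
The best lattice point is (0,2), giving 16.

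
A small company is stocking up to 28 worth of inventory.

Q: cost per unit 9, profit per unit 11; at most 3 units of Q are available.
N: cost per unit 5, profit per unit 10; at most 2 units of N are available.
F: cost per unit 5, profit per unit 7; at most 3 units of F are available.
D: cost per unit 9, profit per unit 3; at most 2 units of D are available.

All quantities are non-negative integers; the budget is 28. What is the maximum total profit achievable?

42

2×Q and 2×N: cost 28 ≤ 28, profit 2·11 + 2·10 = 42.
2×N and 3×F: cost 25 ≤ 28, profit 2·10 + 3·7 = 41.
Best is 42.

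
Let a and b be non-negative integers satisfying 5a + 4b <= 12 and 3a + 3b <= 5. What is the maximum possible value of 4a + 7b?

7

Relaxing integrality, the LP optimum is 11.67 at (a,b) = (0, 1.67), which is not an integer point.
(a,b)=(0,1) is feasible, giving 7.
(a,b)=(1,0) is feasible, giving 4.
(a,b)=(0,0) is feasible, giving 0.
Maximum is 7 at (a,b)=(0,1).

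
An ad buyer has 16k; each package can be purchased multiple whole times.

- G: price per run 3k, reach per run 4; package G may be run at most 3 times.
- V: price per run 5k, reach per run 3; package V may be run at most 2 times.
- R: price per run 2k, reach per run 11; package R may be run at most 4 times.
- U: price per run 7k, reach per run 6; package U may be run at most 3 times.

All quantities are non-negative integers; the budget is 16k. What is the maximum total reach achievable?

52

2×G and 4×R: price 14 ≤ 16, reach 2·4 + 4·11 = 52.
1×G, 1×V, and 4×R: price 16 ≤ 16, reach 1·4 + 1·3 + 4·11 = 51.
Best is 52.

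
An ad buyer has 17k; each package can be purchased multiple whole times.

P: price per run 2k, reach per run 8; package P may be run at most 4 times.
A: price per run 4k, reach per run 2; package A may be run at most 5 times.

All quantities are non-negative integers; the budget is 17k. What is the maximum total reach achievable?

36

P has the best ratio (8/2); taking only P gives at most 4×8 = 32 (stopped by the supply cap of 4).
Mixing does better — 4×P and 2×A: price 16 ≤ 17, reach 4·8 + 2·2 = 36.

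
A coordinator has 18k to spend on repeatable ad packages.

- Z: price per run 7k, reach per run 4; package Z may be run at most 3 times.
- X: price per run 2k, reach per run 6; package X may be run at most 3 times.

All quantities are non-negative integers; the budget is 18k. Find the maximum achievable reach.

Take 1×Z and 3×X: price 13 ≤ 18, reach 1·4 + 3·6 = 22.
X has the best ratio (6/2) and is taken to its limit of 3; remaining capacity is filled optimally with the others.

22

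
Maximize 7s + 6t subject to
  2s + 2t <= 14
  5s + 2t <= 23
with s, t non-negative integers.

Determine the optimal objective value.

(s,t)=(3,4): 2·3+2·4=14≤14, 5·3+2·4=23≤23, objective 45.
(s,t)=(2,5): 2·2+2·5=14≤14, 5·2+2·5=20≤23, objective 44.
(s,t)=(3,3): 2·3+2·3=12≤14, 5·3+2·3=21≤23, objective 39.
The best lattice point is (3,4), giving 45.

45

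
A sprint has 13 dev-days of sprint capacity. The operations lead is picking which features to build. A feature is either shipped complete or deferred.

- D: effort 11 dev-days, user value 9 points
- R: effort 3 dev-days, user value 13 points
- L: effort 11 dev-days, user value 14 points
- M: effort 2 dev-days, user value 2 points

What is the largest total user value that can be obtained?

Allowing fractional choices, the relaxed optimum would be about 25.7, but features are indivisible.
L + M: effort 11 + 2 = 13 ≤ 13, user value 14 + 2 = 16.
R + M: effort 3 + 2 = 5 ≤ 13, user value 13 + 2 = 15.
Best is L and M with total user value 16.

16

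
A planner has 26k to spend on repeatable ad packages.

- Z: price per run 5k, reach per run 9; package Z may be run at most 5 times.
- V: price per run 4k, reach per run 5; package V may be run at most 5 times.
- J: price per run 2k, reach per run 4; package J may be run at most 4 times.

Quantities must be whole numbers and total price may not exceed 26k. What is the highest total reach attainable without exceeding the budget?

J has the best ratio (4/2); taking only J gives at most 4×4 = 16 (stopped by the supply cap of 4).
Mixing does better — 4×Z and 3×J: price 26 ≤ 26, reach 4·9 + 3·4 = 48.

48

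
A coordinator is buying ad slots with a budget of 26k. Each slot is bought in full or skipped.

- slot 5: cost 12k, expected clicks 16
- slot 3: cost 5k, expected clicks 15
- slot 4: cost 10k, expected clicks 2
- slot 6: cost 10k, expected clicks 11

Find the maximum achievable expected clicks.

31

Allowing fractional choices, the relaxed optimum would be about 40.9, but ad slots are indivisible.
slot 5 + slot 3: cost 12 + 5 = 17 ≤ 26, expected clicks 16 + 15 = 31.
slot 5 + slot 6: cost 12 + 10 = 22 ≤ 26, expected clicks 16 + 11 = 27.
slot 3 + slot 4 + slot 6: cost 5 + 10 + 10 = 25 ≤ 26, expected clicks 15 + 2 + 11 = 28.
Best is slot 5 and slot 3 with total expected clicks 31.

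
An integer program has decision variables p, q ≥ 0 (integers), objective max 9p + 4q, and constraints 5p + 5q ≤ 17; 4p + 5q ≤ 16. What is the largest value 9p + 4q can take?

27

(p,q)=(3,0) is feasible, giving 27.
(p,q)=(2,1) is feasible, giving 22.
(p,q)=(2,0) is feasible, giving 18.
The best lattice point is (3,0), giving 27.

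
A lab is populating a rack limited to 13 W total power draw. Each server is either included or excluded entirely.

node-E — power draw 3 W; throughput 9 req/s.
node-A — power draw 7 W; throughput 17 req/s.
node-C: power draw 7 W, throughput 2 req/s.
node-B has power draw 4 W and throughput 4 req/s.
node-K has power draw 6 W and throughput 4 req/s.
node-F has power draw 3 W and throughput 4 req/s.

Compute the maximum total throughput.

30

node-E + node-A + node-F: power draw 3 + 7 + 3 = 13 ≤ 13, throughput 9 + 17 + 4 = 30.
node-E + node-A: power draw 3 + 7 = 10 ≤ 13, throughput 9 + 17 = 26.
node-A + node-F: power draw 7 + 3 = 10 ≤ 13, throughput 17 + 4 = 21.
Best is node-E, node-A, and node-F with total throughput 30.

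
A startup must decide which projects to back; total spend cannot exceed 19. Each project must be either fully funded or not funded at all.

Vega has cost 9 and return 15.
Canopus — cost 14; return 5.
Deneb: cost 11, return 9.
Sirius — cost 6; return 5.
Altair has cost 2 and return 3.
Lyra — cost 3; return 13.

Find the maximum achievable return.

This is a 0-1 knapsack instance.
Vega + Altair + Lyra: cost 9 + 2 + 3 = 14 ≤ 19, return 15 + 3 + 13 = 31.
Vega + Lyra: cost 9 + 3 = 12 ≤ 19, return 15 + 13 = 28.
Vega + Sirius + Lyra: cost 9 + 6 + 3 = 18 ≤ 19, return 15 + 5 + 13 = 33.
Best is Vega, Sirius, and Lyra with total return 33.

33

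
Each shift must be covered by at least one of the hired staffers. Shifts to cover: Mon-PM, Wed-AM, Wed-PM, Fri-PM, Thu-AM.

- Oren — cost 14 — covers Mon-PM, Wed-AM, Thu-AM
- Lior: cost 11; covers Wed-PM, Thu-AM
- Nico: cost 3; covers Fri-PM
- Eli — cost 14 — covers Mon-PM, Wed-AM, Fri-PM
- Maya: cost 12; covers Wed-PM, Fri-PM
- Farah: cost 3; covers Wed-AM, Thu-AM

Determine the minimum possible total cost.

25

The greedy cost-per-new-shift heuristic would pick Farah, Nico, Lior, and Oren for 31, but a cheaper cover exists.
Choose Lior and Eli: together they cover Mon-PM, Wed-AM, Wed-PM, Fri-PM, Thu-AM — every shift.
Total cost: 11 + 14 = 25.
No cover costs less than 25.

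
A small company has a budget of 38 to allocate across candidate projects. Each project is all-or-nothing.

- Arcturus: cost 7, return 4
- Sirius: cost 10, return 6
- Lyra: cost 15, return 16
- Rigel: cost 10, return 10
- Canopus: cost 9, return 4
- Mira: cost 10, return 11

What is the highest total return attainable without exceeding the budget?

37

Treat it as a binary knapsack problem.
Take Lyra, Rigel, and Mira: cost 15 + 10 + 10 = 35 ≤ 38, return 16 + 10 + 11 = 37.
No other feasible combination does better.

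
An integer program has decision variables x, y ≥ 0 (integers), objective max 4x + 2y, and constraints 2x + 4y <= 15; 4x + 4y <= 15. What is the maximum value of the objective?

The continuous relaxation peaks at (3.75, 0) with value 15.00; rounding to a feasible lattice point costs some objective.
(x,y)=(3,0): 2·3+4·0=6≤15, 4·3+4·0=12≤15, objective 12.
(x,y)=(2,1): 2·2+4·1=8≤15, 4·2+4·1=12≤15, objective 10.
(x,y)=(2,0): 2·2+4·0=4≤15, 4·2+4·0=8≤15, objective 8.
The best lattice point is (3,0), giving 12.

12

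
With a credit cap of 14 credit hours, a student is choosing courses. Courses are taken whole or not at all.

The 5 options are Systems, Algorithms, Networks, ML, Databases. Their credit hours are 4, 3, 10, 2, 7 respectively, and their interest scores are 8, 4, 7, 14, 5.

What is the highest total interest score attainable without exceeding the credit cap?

Treat it as a binary knapsack problem.
Allowing fractional choices, the relaxed optimum would be about 29.6, but courses are indivisible.
Systems + Algorithms + ML: credit hours 4 + 3 + 2 = 9 ≤ 14, interest score 8 + 4 + 14 = 26.
Systems + ML + Databases: credit hours 4 + 2 + 7 = 13 ≤ 14, interest score 8 + 14 + 5 = 27.
Best is Systems, ML, and Databases with total interest score 27.

27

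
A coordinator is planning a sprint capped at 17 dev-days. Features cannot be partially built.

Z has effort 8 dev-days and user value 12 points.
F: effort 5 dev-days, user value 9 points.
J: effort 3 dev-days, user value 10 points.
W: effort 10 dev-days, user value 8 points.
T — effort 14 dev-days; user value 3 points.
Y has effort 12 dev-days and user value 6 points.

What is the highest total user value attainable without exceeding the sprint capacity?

This is an integer program with binary decision variables.
Take Z, F, and J: effort 8 + 5 + 3 = 16 ≤ 17, user value 12 + 9 + 10 = 31.
No other feasible combination does better.

31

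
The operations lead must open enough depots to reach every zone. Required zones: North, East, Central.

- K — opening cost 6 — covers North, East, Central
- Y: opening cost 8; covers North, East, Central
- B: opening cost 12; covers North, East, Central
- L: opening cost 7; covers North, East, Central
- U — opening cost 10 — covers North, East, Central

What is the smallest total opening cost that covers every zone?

K alone covers North, East, Central — every zone.
Total opening cost: 6.
No cover costs less than 6.

6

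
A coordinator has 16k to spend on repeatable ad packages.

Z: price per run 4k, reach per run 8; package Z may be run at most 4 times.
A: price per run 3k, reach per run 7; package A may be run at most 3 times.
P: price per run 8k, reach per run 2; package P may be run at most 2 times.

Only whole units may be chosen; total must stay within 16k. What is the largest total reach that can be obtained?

This is a bounded integer knapsack.
4×Z: price 16 ≤ 16, reach 4·8 = 32.
3×Z and 1×A: price 15 ≤ 16, reach 3·8 + 1·7 = 31.
Best is 32.

32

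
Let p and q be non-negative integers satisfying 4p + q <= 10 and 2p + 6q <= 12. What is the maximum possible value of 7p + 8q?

22

(p,q)=(2,1): 4·2+1·1=9≤10, 2·2+6·1=10≤12, objective 22.
(p,q)=(1,1): 4·1+1·1=5≤10, 2·1+6·1=8≤12, objective 15.
(p,q)=(2,0): 4·2+1·0=8≤10, 2·2+6·0=4≤12, objective 14.
No feasible integer point exceeds 22.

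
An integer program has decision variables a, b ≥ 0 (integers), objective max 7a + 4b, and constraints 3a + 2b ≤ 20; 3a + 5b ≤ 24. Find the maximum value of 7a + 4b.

The continuous relaxation peaks at (6.67, 0) with value 46.67; rounding to a feasible lattice point costs some objective.
(a,b)=(6,1): 3·6+2·1=20≤20, 3·6+5·1=23≤24, objective 46.
(a,b)=(6,0): 3·6+2·0=18≤20, 3·6+5·0=18≤24, objective 42.
(a,b)=(5,1): 3·5+2·1=17≤20, 3·5+5·1=20≤24, objective 39.
(a,b)=(5,0): 3·5+2·0=15≤20, 3·5+5·0=15≤24, objective 35.
Maximum is 46 at (a,b)=(6,1).

46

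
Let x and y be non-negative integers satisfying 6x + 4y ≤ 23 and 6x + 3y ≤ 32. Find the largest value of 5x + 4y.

The continuous relaxation peaks at (0, 5.75) with value 23.00; rounding to a feasible lattice point costs some objective.
(x,y)=(1,4): 6·1+4·4=22≤23, 6·1+3·4=18≤32, objective 21.
(x,y)=(0,5): 6·0+4·5=20≤23, 6·0+3·5=15≤32, objective 20.
(x,y)=(1,3): 6·1+4·3=18≤23, 6·1+3·3=15≤32, objective 17.
(x,y)=(0,4): 6·0+4·4=16≤23, 6·0+3·4=12≤32, objective 16.
Maximum is 21 at (x,y)=(1,4).

21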